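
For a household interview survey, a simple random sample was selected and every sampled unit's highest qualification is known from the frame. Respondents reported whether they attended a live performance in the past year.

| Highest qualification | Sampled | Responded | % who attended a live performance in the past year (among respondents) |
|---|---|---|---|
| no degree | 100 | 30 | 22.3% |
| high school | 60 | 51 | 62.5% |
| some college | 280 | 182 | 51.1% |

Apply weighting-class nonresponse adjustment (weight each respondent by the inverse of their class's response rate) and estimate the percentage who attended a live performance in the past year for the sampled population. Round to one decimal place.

Response rates by class: no degree 30/100 = 30%, high school 51/60 = 85%, some college 182/280 = 65%.
Weighting each respondent by the inverse class response rate inflates each class back to its sampled size, so the class weight is n_sampled:
  no degree: 100 × 22.3 = 2230
  high school: 60 × 62.5 = 3750
  some college: 280 × 51.1 = 14,308
Adjusted estimate = 20,288 / 440 = 46.1091 → 46.1%.

46.1%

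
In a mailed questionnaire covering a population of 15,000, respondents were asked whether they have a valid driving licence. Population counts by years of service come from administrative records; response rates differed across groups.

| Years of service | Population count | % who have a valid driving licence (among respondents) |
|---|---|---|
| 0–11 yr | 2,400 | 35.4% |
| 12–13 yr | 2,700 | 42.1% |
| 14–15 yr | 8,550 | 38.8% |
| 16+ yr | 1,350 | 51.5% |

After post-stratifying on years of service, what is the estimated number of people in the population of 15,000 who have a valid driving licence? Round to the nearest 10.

6,000

Each cell contributes its population count × the respondent rate:
  0–11 yr: 2,400 × 35.4% = 849.6
  12–13 yr: 2,700 × 42.1% = 1136.7
  14–15 yr: 8,550 × 38.8% = 3317.4
  16+ yr: 1,350 × 51.5% = 695.25
Estimated total = 5998.95 → 6,000.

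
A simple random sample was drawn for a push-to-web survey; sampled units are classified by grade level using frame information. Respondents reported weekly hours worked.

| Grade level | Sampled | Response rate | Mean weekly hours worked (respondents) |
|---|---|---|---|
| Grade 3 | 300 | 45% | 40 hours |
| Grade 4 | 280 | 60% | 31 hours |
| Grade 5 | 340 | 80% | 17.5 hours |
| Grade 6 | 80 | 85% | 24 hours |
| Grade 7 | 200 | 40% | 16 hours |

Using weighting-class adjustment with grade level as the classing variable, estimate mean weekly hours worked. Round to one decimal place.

26.5

Each respondent's weight = sampled/responded in their class; summing within a class gives n_sampled, so:
  Grade 3: 300 × 40 = 12,000
  Grade 4: 280 × 31 = 8680
  Grade 5: 340 × 17.5 = 5950
  Grade 6: 80 × 24 = 1920
  Grade 7: 200 × 16 = 3200
Adjusted estimate = 31,750 / 1,200 = 26.4583 → 26.5.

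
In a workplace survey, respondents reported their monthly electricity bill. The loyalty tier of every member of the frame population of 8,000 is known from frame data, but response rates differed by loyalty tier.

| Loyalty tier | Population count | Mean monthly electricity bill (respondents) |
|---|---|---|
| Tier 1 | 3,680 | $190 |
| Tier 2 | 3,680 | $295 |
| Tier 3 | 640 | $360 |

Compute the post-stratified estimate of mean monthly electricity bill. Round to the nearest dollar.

Weight each group's respondent value by its population share:
  Tier 1: (3,680/8,000) × 190 = 87.4
  Tier 2: (3,680/8,000) × 295 = 135.7
  Tier 3: (640/8,000) × 360 = 28.8
Post-stratified estimate = 251.9 → $252.

$252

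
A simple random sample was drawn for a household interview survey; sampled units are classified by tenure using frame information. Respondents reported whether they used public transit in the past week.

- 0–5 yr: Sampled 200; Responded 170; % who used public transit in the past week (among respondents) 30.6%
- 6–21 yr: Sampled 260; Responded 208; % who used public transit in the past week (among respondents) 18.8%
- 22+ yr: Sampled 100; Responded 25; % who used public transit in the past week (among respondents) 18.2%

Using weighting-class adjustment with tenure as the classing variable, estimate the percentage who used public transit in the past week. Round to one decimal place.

Class response rates: 0–5 yr 170/200 = 85%, 6–21 yr 208/260 = 80%, 22+ yr 25/100 = 25%.
Inverse-response-rate weighting restores each class to its sampled count, so class totals weight by n_sampled:
  0–5 yr: 200 × 30.6 = 6120
  6–21 yr: 260 × 18.8 = 4888
  22+ yr: 100 × 18.2 = 1820
Adjusted estimate = 12,828 / 560 = 22.9071 → 22.9%.

22.9%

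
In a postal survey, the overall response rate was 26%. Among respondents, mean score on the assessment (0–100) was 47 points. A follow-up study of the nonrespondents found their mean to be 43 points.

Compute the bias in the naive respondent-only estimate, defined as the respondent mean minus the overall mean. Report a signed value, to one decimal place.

Nonresponse fraction = 1 − 0.26 = 0.74.
Bias = (nonresponse fraction) × (respondent mean − nonrespondent mean)
     = 0.74 × (47 − 43) = 0.74 × 4 = 2.96.

+3.0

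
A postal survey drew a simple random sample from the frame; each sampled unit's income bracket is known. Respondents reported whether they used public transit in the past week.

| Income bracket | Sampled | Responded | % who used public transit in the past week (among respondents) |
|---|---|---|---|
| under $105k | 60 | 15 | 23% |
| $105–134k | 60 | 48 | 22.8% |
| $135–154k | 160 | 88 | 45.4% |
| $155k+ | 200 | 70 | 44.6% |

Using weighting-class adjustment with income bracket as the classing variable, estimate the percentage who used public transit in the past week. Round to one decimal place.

Response rates by class: under $105k 15/60 = 25%, $105–134k 48/60 = 80%, $135–154k 88/160 = 55%, $155k+ 70/200 = 35%.
Weighting each respondent by the inverse class response rate inflates each class back to its sampled size, so the class weight is n_sampled:
  under $105k: 60 × 23 = 1380
  $105–134k: 60 × 22.8 = 1368
  $135–154k: 160 × 45.4 = 7264
  $155k+: 200 × 44.6 = 8920
Adjusted estimate = 18,932 / 480 = 39.4417 → 39.4%.

39.4%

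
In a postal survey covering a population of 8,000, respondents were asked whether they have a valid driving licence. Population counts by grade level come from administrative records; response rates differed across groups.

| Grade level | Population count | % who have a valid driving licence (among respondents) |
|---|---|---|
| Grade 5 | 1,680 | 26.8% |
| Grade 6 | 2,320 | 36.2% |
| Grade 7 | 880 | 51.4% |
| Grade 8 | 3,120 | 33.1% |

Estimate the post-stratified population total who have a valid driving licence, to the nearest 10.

2,780

Each cell contributes its population count × the respondent rate:
  Grade 5: 1,680 × 26.8% = 450.24
  Grade 6: 2,320 × 36.2% = 839.84
  Grade 7: 880 × 51.4% = 452.32
  Grade 8: 3,120 × 33.1% = 1032.72
Estimated total = 2775.12 → 2,780.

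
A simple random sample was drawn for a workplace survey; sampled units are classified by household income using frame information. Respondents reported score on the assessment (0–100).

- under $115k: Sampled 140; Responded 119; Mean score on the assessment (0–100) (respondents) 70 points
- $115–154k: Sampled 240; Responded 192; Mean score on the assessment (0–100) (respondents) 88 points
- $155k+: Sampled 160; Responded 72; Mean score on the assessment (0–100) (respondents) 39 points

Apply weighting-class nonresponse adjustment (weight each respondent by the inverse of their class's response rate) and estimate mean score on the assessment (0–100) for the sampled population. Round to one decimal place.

68.8

Class response rates: under $115k 119/140 = 85%, $115–154k 192/240 = 80%, $155k+ 72/160 = 45%.
Weighting each respondent by the inverse class response rate inflates each class back to its sampled size, so the class weight is n_sampled:
  under $115k: 140 × 70 = 9800
  $115–154k: 240 × 88 = 21,120
  $155k+: 160 × 39 = 6240
Adjusted estimate = 37,160 / 540 = 68.8148 → 68.8.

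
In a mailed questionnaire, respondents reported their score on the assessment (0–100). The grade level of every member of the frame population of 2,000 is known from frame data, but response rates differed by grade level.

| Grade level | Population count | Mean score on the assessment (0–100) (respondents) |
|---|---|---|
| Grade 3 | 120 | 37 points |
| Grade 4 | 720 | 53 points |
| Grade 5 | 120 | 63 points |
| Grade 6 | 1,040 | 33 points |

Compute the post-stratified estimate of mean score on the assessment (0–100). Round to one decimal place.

42.2

Reweight to the known grade level distribution:
  Grade 3: (120/2,000) × 37 = 2.22
  Grade 4: (720/2,000) × 53 = 19.08
  Grade 5: (120/2,000) × 63 = 3.78
  Grade 6: (1,040/2,000) × 33 = 17.16
Post-stratified estimate = 42.24 → 42.2.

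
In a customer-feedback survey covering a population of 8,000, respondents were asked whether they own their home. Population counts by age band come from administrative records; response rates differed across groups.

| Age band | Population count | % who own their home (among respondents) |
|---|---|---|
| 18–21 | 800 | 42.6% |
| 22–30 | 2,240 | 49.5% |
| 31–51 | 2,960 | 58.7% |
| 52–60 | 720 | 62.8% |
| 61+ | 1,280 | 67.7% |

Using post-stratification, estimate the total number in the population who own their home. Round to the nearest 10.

4,510

Apply each group's respondent rate to its population count:
  18–21: 800 × 42.6% = 340.8
  22–30: 2,240 × 49.5% = 1108.8
  31–51: 2,960 × 58.7% = 1737.52
  52–60: 720 × 62.8% = 452.16
  61+: 1,280 × 67.7% = 866.56
Estimated total = 4505.84 → 4,510.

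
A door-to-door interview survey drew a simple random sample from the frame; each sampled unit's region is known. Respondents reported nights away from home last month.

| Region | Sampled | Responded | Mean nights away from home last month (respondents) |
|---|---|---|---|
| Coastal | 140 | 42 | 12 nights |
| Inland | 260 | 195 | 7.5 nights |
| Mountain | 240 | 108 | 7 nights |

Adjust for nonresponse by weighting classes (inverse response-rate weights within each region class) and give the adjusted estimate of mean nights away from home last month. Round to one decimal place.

8.3

Response rates by class: Coastal 42/140 = 30%, Inland 195/260 = 75%, Mountain 108/240 = 45%.
Each respondent's weight = sampled/responded in their class; summing within a class gives n_sampled, so:
  Coastal: 140 × 12 = 1680
  Inland: 260 × 7.5 = 1950
  Mountain: 240 × 7 = 1680
Adjusted estimate = 5310 / 640 = 8.29688 → 8.3.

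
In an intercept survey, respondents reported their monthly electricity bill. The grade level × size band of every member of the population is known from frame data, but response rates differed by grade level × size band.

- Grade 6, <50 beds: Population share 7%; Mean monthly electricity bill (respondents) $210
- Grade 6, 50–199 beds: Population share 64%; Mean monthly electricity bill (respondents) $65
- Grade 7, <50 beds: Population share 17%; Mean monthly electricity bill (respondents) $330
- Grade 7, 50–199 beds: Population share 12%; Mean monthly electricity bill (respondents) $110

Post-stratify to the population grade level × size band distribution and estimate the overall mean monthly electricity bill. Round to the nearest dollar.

Each cell contributes population-share × respondent value:
  Grade 6, <50 beds: 0.07 × 210 = 14.7
  Grade 6, 50–199 beds: 0.64 × 65 = 41.6
  Grade 7, <50 beds: 0.17 × 330 = 56.1
  Grade 7, 50–199 beds: 0.12 × 110 = 13.2
Post-stratified estimate = 125.6 → $126.

$126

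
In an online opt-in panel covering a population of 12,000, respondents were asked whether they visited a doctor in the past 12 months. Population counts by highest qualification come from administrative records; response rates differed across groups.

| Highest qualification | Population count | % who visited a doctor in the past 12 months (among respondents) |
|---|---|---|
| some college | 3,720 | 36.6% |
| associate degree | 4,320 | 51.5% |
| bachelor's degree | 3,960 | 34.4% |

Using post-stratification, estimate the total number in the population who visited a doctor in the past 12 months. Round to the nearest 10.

4,950

Estimated count per cell = population count × respondent percentage:
  some college: 3,720 × 36.6% = 1361.52
  associate degree: 4,320 × 51.5% = 2224.8
  bachelor's degree: 3,960 × 34.4% = 1362.24
Estimated total = 4948.56 → 4,950.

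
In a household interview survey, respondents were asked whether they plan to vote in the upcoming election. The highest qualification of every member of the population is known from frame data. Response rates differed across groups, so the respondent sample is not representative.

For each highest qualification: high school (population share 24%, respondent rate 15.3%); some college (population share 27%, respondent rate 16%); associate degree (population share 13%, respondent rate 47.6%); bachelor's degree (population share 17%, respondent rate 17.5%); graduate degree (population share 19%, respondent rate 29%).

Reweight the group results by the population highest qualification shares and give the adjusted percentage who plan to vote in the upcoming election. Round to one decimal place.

Each cell contributes population-share × respondent value:
  high school: 0.24 × 15.3 = 3.672
  some college: 0.27 × 16 = 4.32
  associate degree: 0.13 × 47.6 = 6.188
  bachelor's degree: 0.17 × 17.5 = 2.975
  graduate degree: 0.19 × 29 = 5.51
Post-stratified estimate = 22.665 → 22.7%.

22.7%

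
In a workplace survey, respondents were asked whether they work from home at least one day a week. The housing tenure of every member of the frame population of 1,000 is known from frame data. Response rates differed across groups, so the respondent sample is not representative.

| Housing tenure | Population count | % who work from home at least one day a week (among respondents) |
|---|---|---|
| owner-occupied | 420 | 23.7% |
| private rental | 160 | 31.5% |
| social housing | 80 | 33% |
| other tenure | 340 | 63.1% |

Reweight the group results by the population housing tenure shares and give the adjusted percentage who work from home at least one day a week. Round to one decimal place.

Post-stratification weights by population share, not respondent share:
  owner-occupied: (420/1,000) × 23.7 = 9.954
  private rental: (160/1,000) × 31.5 = 5.04
  social housing: (80/1,000) × 33 = 2.64
  other tenure: (340/1,000) × 63.1 = 21.454
Post-stratified estimate = 39.088 → 39.1%.

39.1%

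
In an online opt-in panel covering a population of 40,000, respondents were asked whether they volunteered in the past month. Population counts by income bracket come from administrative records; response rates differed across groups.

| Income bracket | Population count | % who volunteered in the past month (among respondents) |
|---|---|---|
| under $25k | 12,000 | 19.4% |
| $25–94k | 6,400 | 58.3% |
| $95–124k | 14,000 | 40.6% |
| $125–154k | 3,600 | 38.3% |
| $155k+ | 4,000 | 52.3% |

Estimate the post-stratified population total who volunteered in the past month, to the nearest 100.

Estimated count per cell = population count × respondent percentage:
  under $25k: 12,000 × 19.4% = 2328
  $25–94k: 6,400 × 58.3% = 3731.2
  $95–124k: 14,000 × 40.6% = 5684
  $125–154k: 3,600 × 38.3% = 1378.8
  $155k+: 4,000 × 52.3% = 2092
Estimated total = 15,214 → 15,200.

15,200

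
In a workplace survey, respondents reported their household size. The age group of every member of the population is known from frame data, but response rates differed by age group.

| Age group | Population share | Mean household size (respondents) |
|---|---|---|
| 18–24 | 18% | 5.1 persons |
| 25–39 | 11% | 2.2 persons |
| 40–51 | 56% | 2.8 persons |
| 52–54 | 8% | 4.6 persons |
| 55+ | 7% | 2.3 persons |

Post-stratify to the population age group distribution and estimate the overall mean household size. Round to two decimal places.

Weight each group's respondent value by its population share:
  18–24: 0.18 × 5.1 = 0.918
  25–39: 0.11 × 2.2 = 0.242
  40–51: 0.56 × 2.8 = 1.568
  52–54: 0.08 × 4.6 = 0.368
  55+: 0.07 × 2.3 = 0.161
Post-stratified estimate = 3.257 → 3.26.

3.26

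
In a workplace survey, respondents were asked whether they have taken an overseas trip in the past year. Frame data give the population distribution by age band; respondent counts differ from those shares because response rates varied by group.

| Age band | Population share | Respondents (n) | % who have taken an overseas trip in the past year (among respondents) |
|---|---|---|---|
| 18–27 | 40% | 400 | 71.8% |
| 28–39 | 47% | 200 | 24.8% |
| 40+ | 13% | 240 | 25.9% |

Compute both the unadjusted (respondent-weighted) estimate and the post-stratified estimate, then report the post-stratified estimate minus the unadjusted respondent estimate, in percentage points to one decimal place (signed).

Without adjustment, the pooled respondent share is:
  (400/840)×71.8 + (200/840)×24.8 + (240/840)×25.9 = 47.4952%
Reweighting by population age band shares:
  0.4×71.8 + 0.47×24.8 + 0.13×25.9 = 43.743%
Difference = 43.743 − 47.4952 = -3.7522 pp.

-3.8 percentage points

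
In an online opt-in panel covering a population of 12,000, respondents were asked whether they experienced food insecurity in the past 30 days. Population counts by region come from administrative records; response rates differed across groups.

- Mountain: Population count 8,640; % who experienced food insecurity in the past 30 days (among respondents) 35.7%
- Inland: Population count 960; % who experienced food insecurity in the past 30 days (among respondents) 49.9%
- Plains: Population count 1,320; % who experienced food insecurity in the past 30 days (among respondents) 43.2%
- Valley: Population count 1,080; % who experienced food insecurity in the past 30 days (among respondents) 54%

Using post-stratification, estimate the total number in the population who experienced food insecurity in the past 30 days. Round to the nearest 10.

Apply each group's respondent rate to its population count:
  Mountain: 8,640 × 35.7% = 3084.48
  Inland: 960 × 49.9% = 479.04
  Plains: 1,320 × 43.2% = 570.24
  Valley: 1,080 × 54% = 583.2
Estimated total = 4716.96 → 4,720.

4,720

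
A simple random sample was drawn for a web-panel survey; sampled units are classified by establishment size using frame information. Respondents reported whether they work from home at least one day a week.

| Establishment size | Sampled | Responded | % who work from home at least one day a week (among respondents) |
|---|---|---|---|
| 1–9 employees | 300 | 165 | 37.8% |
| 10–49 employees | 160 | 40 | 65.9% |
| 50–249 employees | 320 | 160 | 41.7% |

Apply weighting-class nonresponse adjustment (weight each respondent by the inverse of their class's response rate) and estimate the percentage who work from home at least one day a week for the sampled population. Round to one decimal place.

Response rates by class: 1–9 employees 165/300 = 55%, 10–49 employees 40/160 = 25%, 50–249 employees 160/320 = 50%.
Each respondent's weight = sampled/responded in their class; summing within a class gives n_sampled, so:
  1–9 employees: 300 × 37.8 = 11,340
  10–49 employees: 160 × 65.9 = 10,544
  50–249 employees: 320 × 41.7 = 13,344
Adjusted estimate = 35,228 / 780 = 45.1641 → 45.2%.

45.2%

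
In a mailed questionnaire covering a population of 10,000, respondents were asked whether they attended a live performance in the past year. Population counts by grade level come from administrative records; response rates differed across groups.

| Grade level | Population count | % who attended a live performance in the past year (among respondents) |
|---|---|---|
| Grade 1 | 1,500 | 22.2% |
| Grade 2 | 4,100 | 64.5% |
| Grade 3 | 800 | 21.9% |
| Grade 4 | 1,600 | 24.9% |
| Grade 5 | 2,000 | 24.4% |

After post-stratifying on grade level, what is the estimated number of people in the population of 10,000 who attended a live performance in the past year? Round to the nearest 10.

Apply each group's respondent rate to its population count:
  Grade 1: 1,500 × 22.2% = 333
  Grade 2: 4,100 × 64.5% = 2644.5
  Grade 3: 800 × 21.9% = 175.2
  Grade 4: 1,600 × 24.9% = 398.4
  Grade 5: 2,000 × 24.4% = 488
Estimated total = 4039.1 → 4,040.

4,040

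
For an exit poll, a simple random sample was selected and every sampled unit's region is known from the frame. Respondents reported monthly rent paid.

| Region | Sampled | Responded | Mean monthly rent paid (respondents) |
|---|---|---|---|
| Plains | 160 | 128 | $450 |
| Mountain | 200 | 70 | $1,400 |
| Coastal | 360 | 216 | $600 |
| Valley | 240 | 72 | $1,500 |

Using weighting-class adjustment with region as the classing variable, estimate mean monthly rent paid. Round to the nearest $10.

$970

Response rates by class: Plains 128/160 = 80%, Mountain 70/200 = 35%, Coastal 216/360 = 60%, Valley 72/240 = 30%.
With weight = n_sampled/n_responded per class, the weighted class total is n_sampled:
  Plains: 160 × 450 = 72,000
  Mountain: 200 × 1400 = 280,000
  Coastal: 360 × 600 = 216,000
  Valley: 240 × 1500 = 360,000
Adjusted estimate = 928,000 / 960 = 966.667 → $970.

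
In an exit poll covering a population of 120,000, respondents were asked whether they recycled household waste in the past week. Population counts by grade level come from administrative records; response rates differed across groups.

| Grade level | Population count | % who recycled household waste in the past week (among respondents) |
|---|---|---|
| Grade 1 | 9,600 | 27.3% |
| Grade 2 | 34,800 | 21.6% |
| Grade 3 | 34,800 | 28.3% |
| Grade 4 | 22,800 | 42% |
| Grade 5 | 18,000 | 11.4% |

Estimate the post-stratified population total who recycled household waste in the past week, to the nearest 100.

31,600

Estimated count per cell = population count × respondent percentage:
  Grade 1: 9,600 × 27.3% = 2620.8
  Grade 2: 34,800 × 21.6% = 7516.8
  Grade 3: 34,800 × 28.3% = 9848.4
  Grade 4: 22,800 × 42% = 9576
  Grade 5: 18,000 × 11.4% = 2052
Estimated total = 31,614 → 31,600.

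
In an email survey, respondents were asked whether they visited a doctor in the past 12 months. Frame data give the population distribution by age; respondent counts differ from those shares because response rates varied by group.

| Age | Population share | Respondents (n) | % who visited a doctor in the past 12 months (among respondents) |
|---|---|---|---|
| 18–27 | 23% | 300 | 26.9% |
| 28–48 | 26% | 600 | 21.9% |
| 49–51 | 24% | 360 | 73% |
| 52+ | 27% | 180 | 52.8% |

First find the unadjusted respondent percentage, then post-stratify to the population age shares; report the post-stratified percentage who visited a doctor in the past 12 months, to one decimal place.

43.7%

Naive respondent-only estimate (weights = respondent counts):
  (300/1440)×26.9 + (600/1440)×21.9 + (360/1440)×73 + (180/1440)×52.8 = 39.5792%
Post-stratified estimate weights by population shares:
  0.23×26.9 + 0.26×21.9 + 0.24×73 + 0.27×52.8 = 43.657%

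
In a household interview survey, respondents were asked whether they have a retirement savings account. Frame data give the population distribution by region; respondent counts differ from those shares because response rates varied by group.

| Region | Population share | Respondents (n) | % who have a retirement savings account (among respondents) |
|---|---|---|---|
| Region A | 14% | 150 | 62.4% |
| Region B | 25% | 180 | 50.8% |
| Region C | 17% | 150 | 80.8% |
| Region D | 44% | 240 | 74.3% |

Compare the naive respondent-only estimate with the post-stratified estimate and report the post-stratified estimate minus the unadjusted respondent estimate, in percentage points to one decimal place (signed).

Without adjustment, the pooled respondent share is:
  (150/720)×62.4 + (180/720)×50.8 + (150/720)×80.8 + (240/720)×74.3 = 67.3%
Post-stratified estimate weights by population shares:
  0.14×62.4 + 0.25×50.8 + 0.17×80.8 + 0.44×74.3 = 67.864%
Difference = 67.864 − 67.3 = 0.564 pp.

+0.6 percentage points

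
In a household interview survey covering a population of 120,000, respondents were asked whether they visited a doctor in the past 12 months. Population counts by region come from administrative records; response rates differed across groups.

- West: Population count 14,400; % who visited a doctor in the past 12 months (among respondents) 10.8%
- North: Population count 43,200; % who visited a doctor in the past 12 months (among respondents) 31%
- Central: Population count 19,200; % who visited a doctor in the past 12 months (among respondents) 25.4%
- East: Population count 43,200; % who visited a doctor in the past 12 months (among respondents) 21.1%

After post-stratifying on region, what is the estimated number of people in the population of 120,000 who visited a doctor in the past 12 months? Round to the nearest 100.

Apply each group's respondent rate to its population count:
  West: 14,400 × 10.8% = 1555.2
  North: 43,200 × 31% = 13,392
  Central: 19,200 × 25.4% = 4876.8
  East: 43,200 × 21.1% = 9115.2
Estimated total = 28939.2 → 28,900.

28,900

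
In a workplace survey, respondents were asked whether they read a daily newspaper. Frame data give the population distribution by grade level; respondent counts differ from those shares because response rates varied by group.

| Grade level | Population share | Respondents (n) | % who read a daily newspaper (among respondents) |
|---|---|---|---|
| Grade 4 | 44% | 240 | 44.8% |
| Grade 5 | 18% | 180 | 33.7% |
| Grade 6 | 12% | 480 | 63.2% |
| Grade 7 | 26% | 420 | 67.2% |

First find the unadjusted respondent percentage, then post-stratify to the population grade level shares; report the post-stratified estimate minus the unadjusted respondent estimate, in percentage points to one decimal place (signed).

Unadjusted (pooled respondent) estimate weights by respondent counts:
  (240/1320)×44.8 + (180/1320)×33.7 + (480/1320)×63.2 + (420/1320)×67.2 = 57.1045%
Reweighting by population grade level shares:
  0.44×44.8 + 0.18×33.7 + 0.12×63.2 + 0.26×67.2 = 50.834%
Difference = 50.834 − 57.1045 = -6.2705 pp.

-6.3 percentage points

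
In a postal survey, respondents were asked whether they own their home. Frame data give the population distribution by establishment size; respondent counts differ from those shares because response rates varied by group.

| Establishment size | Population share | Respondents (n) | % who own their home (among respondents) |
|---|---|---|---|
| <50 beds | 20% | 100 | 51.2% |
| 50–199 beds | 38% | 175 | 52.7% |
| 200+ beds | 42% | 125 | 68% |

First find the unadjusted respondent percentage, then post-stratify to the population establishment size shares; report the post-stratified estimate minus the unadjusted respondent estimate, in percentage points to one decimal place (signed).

+1.7 percentage points

Naive respondent-only estimate (weights = respondent counts):
  (100/400)×51.2 + (175/400)×52.7 + (125/400)×68 = 57.1063%
Post-stratifying to population shares instead:
  0.2×51.2 + 0.38×52.7 + 0.42×68 = 58.826%
Difference = 58.826 − 57.1063 = 1.7197 pp.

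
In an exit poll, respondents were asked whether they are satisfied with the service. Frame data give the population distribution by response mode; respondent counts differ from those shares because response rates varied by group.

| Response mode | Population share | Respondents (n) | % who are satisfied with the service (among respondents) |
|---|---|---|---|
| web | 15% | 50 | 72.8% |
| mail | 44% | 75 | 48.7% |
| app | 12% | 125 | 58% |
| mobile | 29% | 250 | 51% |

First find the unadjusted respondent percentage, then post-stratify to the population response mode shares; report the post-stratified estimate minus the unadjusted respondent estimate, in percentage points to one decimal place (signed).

Without adjustment, the pooled respondent share is:
  (50/500)×72.8 + (75/500)×48.7 + (125/500)×58 + (250/500)×51 = 54.585%
Post-stratified estimate weights by population shares:
  0.15×72.8 + 0.44×48.7 + 0.12×58 + 0.29×51 = 54.098%
Difference = 54.098 − 54.585 = -0.487 pp.

-0.5 percentage points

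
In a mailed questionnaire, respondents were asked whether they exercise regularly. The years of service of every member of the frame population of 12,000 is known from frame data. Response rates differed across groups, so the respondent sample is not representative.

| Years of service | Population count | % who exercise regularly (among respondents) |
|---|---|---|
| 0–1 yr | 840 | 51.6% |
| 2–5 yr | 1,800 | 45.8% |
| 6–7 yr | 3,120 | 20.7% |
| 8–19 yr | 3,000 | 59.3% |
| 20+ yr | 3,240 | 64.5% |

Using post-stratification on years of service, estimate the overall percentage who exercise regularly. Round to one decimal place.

Weight each group's respondent value by its population share:
  0–1 yr: (840/12,000) × 51.6 = 3.612
  2–5 yr: (1,800/12,000) × 45.8 = 6.87
  6–7 yr: (3,120/12,000) × 20.7 = 5.382
  8–19 yr: (3,000/12,000) × 59.3 = 14.825
  20+ yr: (3,240/12,000) × 64.5 = 17.415
Post-stratified estimate = 48.104 → 48.1%.

48.1%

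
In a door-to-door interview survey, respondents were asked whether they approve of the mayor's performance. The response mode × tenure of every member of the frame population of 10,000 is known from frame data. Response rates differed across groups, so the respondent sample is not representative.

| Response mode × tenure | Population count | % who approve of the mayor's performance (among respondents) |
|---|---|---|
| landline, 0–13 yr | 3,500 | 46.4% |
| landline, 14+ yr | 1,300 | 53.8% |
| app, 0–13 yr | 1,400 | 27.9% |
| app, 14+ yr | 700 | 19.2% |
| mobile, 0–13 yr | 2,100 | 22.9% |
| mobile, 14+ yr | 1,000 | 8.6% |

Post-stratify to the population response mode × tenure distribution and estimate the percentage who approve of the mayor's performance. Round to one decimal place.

34.2%

Each cell contributes population-share × respondent value:
  landline, 0–13 yr: (3,500/10,000) × 46.4 = 16.24
  landline, 14+ yr: (1,300/10,000) × 53.8 = 6.994
  app, 0–13 yr: (1,400/10,000) × 27.9 = 3.906
  app, 14+ yr: (700/10,000) × 19.2 = 1.344
  mobile, 0–13 yr: (2,100/10,000) × 22.9 = 4.809
  mobile, 14+ yr: (1,000/10,000) × 8.6 = 0.86
Post-stratified estimate = 34.153 → 34.2%.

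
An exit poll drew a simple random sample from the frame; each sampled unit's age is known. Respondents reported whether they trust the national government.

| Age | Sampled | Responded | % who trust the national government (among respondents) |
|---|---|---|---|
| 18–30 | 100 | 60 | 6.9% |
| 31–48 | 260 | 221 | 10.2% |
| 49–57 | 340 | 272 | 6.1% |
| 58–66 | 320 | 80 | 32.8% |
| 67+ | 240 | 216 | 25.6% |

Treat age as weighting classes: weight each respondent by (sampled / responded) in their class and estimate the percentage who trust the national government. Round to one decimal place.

Class response rates: 18–30 60/100 = 60%, 31–48 221/260 = 85%, 49–57 272/340 = 80%, 58–66 80/320 = 25%, 67+ 216/240 = 90%.
Inverse-response-rate weighting restores each class to its sampled count, so class totals weight by n_sampled:
  18–30: 100 × 6.9 = 690
  31–48: 260 × 10.2 = 2652
  49–57: 340 × 6.1 = 2074
  58–66: 320 × 32.8 = 10,496
  67+: 240 × 25.6 = 6144
Adjusted estimate = 22,056 / 1,260 = 17.5048 → 17.5%.

17.5%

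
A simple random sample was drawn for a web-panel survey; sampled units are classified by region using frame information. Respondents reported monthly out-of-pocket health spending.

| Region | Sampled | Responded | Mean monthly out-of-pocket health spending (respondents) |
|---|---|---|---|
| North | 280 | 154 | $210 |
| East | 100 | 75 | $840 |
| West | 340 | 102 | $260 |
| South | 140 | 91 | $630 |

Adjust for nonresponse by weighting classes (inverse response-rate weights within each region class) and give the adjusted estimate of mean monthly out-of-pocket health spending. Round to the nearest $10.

Response rates by class: North 154/280 = 55%, East 75/100 = 75%, West 102/340 = 30%, South 91/140 = 65%.
With weight = n_sampled/n_responded per class, the weighted class total is n_sampled:
  North: 280 × 210 = 58,800
  East: 100 × 840 = 84,000
  West: 340 × 260 = 88,400
  South: 140 × 630 = 88,200
Adjusted estimate = 319,400 / 860 = 371.395 → $370.

$370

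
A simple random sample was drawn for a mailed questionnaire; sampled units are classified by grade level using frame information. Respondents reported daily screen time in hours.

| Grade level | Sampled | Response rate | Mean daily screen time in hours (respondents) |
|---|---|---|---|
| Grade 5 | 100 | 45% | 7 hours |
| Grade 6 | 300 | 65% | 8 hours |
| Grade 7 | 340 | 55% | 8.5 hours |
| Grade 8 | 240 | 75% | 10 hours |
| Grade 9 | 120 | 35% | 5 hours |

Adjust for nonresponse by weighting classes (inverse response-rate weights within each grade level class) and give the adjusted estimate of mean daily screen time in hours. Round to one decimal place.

Weighting each respondent by the inverse class response rate inflates each class back to its sampled size, so the class weight is n_sampled:
  Grade 5: 100 × 7 = 700
  Grade 6: 300 × 8 = 2400
  Grade 7: 340 × 8.5 = 2890
  Grade 8: 240 × 10 = 2400
  Grade 9: 120 × 5 = 600
Adjusted estimate = 8990 / 1,100 = 8.17273 → 8.2.

8.2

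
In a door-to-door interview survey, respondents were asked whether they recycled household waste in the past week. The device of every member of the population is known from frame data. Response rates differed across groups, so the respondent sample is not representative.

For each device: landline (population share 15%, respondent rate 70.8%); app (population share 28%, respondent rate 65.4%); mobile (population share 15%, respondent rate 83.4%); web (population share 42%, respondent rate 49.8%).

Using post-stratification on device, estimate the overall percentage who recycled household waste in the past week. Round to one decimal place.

62.4%

Each cell contributes population-share × respondent value:
  landline: 0.15 × 70.8 = 10.62
  app: 0.28 × 65.4 = 18.312
  mobile: 0.15 × 83.4 = 12.51
  web: 0.42 × 49.8 = 20.916
Post-stratified estimate = 62.358 → 62.4%.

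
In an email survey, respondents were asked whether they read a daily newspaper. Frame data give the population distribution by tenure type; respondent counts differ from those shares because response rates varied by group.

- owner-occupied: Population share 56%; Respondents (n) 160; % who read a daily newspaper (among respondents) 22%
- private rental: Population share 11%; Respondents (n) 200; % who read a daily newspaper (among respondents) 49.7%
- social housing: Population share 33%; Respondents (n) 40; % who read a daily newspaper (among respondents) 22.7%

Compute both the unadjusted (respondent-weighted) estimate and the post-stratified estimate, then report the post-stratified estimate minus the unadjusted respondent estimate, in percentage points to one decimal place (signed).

Unadjusted (pooled respondent) estimate weights by respondent counts:
  (160/400)×22 + (200/400)×49.7 + (40/400)×22.7 = 35.92%
Post-stratifying to population shares instead:
  0.56×22 + 0.11×49.7 + 0.33×22.7 = 25.278%
Difference = 25.278 − 35.92 = -10.642 pp.

-10.6 percentage points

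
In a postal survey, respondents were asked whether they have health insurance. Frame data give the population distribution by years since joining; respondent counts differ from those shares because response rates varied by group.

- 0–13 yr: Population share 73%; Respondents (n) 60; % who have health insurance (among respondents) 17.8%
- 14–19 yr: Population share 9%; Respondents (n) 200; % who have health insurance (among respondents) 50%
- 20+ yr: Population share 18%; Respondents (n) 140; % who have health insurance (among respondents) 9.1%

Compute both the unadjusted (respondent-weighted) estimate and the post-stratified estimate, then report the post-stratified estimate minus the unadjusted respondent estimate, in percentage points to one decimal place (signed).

-11.7 percentage points

Unadjusted (pooled respondent) estimate weights by respondent counts:
  (60/400)×17.8 + (200/400)×50 + (140/400)×9.1 = 30.855%
Post-stratified estimate weights by population shares:
  0.73×17.8 + 0.09×50 + 0.18×9.1 = 19.132%
Difference = 19.132 − 30.855 = -11.723 pp.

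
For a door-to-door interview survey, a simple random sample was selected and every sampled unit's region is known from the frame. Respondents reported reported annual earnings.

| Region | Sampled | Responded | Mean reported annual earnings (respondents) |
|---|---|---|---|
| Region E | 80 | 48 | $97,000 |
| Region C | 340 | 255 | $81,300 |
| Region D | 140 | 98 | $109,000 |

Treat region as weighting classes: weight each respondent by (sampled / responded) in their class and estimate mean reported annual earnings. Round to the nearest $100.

$90,500

Response rates by class: Region E 48/80 = 60%, Region C 255/340 = 75%, Region D 98/140 = 70%.
Each respondent's weight = sampled/responded in their class; summing within a class gives n_sampled, so:
  Region E: 80 × 97,000 = 7,760,000
  Region C: 340 × 81,300 = 27,642,000
  Region D: 140 × 109,000 = 15,260,000
Adjusted estimate = 50,662,000 / 560 = 90467.9 → $90,500.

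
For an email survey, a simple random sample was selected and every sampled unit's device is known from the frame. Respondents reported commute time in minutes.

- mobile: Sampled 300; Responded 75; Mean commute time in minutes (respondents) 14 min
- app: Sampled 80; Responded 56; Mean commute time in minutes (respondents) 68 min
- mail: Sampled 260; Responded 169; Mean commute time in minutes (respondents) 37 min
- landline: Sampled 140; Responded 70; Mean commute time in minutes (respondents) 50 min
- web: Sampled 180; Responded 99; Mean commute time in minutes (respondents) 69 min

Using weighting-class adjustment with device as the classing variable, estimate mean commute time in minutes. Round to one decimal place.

Response rates by class: mobile 75/300 = 25%, app 56/80 = 70%, mail 169/260 = 65%, landline 70/140 = 50%, web 99/180 = 55%.
Each respondent's weight = sampled/responded in their class; summing within a class gives n_sampled, so:
  mobile: 300 × 14 = 4200
  app: 80 × 68 = 5440
  mail: 260 × 37 = 9620
  landline: 140 × 50 = 7000
  web: 180 × 69 = 12,420
Adjusted estimate = 38,680 / 960 = 40.2917 → 40.3.

40.3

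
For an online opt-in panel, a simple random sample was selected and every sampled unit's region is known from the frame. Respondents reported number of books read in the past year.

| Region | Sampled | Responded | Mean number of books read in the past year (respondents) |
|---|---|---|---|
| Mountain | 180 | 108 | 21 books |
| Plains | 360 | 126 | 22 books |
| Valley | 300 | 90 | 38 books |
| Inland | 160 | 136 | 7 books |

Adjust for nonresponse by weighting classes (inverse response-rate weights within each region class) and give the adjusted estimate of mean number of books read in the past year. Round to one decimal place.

24.2

Class response rates: Mountain 108/180 = 60%, Plains 126/360 = 35%, Valley 90/300 = 30%, Inland 136/160 = 85%.
Each respondent's weight = sampled/responded in their class; summing within a class gives n_sampled, so:
  Mountain: 180 × 21 = 3780
  Plains: 360 × 22 = 7920
  Valley: 300 × 38 = 11,400
  Inland: 160 × 7 = 1120
Adjusted estimate = 24,220 / 1,000 = 24.22 → 24.2.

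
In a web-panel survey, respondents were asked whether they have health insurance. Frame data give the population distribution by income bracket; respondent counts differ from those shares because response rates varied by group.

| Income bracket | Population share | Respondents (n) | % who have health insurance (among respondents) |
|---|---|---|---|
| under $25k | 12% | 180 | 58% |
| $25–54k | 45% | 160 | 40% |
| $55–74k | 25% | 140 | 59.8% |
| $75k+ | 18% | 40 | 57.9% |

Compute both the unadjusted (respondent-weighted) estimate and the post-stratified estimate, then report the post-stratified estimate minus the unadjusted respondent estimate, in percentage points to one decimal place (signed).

Naive respondent-only estimate (weights = respondent counts):
  (180/520)×58 + (160/520)×40 + (140/520)×59.8 + (40/520)×57.9 = 52.9385%
Post-stratifying to population shares instead:
  0.12×58 + 0.45×40 + 0.25×59.8 + 0.18×57.9 = 50.332%
Difference = 50.332 − 52.9385 = -2.6065 pp.

-2.6 percentage points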